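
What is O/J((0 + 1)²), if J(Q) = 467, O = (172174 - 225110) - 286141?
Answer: -339077/467 ≈ -726.08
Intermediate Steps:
O = -339077 (O = -52936 - 286141 = -339077)
O/J((0 + 1)²) = -339077/467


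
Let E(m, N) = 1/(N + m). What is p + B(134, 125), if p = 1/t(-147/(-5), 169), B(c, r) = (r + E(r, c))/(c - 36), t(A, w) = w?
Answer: 2748463/2144779 ≈ 1.2815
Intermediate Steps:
B(c, r) = (r + 1/(c + r))/(-36 + c) (B(c, r) = (r + 1/(c + r))/(c - 36) = (r + 1/(c + r))/(-36 + c))
p = 1/169 ≈ 0.0059172
p + B(134, 125) = 1/169 + (1 + 125*(134 + 125))/((-36 + 134)*(134 + 125)) = 1/169 + (1 + 125*259)/(98*259) = 1/169 + (1/98)*(1/259)*(1 + 32375) = 1/169 + (1/98)*(1/259)*32376 = 1/169 + 16188/12691 = 2748463/2144779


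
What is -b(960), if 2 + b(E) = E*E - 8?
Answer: -921590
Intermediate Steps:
b(E) = -10 + E**2 (b(E) = -2 + (E*E - 8) = -2 + (E**2 - 8) = -2 + (-8 + E**2) = -10 + E**2)
-b(960) = -(-10 + 960**2) = -(-10 + 921600) = -1*921590 = -921590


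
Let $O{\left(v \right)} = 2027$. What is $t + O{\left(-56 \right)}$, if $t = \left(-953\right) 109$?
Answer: $-101850$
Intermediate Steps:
$t = -103877$
$t + O{\left(-56 \right)} = -103877 + 2027 = -101850$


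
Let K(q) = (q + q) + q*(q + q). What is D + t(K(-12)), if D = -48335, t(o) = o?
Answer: -48071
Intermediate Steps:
K(q) = 2*q + 2*q**2 (K(q) = 2*q + q*(2*q) = 2*q + 2*q**2)
D + t(K(-12)) = -48335 + 2*(-12)*(1 - 12) = -48335 + 2*(-12)*(-11) = -48335 + 264 = -48071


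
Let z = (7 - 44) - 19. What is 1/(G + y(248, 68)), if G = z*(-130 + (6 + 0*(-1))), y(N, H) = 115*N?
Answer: 1/35464 ≈ 2.8198e-5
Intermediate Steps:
z = -56 (z = -37 - 19 = -56)
G = 6944 (G = -56*(-130 + (6 + 0*(-1))) = -56*(-130 + (6 + 0)) = -56*(-130 + 6) = -56*(-124) = 6944)
1/(G + y(248, 68)) = 1/(6944 + 115*248) = 1/(6944 + 28520) = 1/35464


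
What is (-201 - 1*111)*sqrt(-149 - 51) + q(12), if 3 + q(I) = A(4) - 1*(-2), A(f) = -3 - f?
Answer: -8 - 3120*I*sqrt(2) ≈ -8.0 - 4412.3*I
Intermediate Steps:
q(I) = -8 (q(I) = -3 + ((-3 - 1*4) - 1*(-2)) = -3 + ((-3 - 4) + 2) = -3 + (-7 + 2) = -3 - 5 = -8)
(-201 - 1*111)*sqrt(-149 - 51) + q(12) = (-201 - 1*111)*sqrt(-149 - 51) - 8 = (-201 - 111)*sqrt(-200) - 8 = -3120*I*sqrt(2) - 8 = -8 - 3120*I*sqrt(2)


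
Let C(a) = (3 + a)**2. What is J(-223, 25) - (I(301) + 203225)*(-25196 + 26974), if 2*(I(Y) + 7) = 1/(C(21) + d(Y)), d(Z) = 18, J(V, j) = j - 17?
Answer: -214625028913/594 ≈ -3.6132e+8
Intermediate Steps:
J(V, j) = -17 + j
I(Y) = -8315/1188 (I(Y) = -7 + 1/(2*((3 + 21)**2 + 18)) = -7 + 1/(2*(24**2 + 18)) = -7 + 1/(2*(576 + 18)) = -7 + (1/2)/594 = -7 + (1/2)*(1/594) = -7 + 1/1188 = -8315/1188)
J(-223, 25) - (I(301) + 203225)*(-25196 + 26974) = (-17 + 25) - (-8315/1188 + 203225)*(-25196 + 26974) = 8 - 241422985*1778/1188 = 8 - 1*214625033665/594 = 8 - 214625033665/594 = -214625028913/594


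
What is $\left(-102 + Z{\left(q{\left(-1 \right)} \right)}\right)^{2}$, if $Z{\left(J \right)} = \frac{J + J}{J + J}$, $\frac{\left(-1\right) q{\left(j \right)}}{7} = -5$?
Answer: $10201$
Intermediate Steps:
$q{\left(j \right)} = 35$ ($q{\left(j \right)} = \left(-7\right) \left(-5\right) = 35$)
$Z{\left(J \right)} = 1$ ($Z{\left(J \right)} = \frac{2 J}{2 J} = 2 J \frac{1}{2 J} = 1$)
$\left(-102 + Z{\left(q{\left(-1 \right)} \right)}\right)^{2} = \left(-102 + 1\right)^{2} = \left(-101\right)^{2} = 10201$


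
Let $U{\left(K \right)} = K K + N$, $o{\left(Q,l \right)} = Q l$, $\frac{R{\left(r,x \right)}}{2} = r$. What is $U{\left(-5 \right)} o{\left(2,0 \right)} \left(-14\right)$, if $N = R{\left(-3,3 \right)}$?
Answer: $0$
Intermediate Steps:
$R{\left(r,x \right)} = 2 r$
$N = -6$ ($N = 2 \left(-3\right) = -6$)
$U{\left(K \right)} = -6 + K^{2}$ ($U{\left(K \right)} = K K - 6 = K^{2} - 6 = -6 + K^{2}$)
$U{\left(-5 \right)} o{\left(2,0 \right)} \left(-14\right) = \left(-6 + \left(-5\right)^{2}\right) 2 \cdot 0 \left(-14\right) = \left(-6 + 25\right) 0 \left(-14\right) = 19 \cdot 0 \left(-14\right) = 0 \left(-14\right) = 0$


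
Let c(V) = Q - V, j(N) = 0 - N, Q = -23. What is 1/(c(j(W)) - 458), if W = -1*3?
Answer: -1/484 ≈ -0.0020661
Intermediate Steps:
W = -3
j(N) = -N
c(V) = -23 - V
1/(c(j(W)) - 458) = 1/((-23 - (-1)*(-3)) - 458) = 1/((-23 - 1*3) - 458) = 1/((-23 - 3) - 458) = 1/(-26 - 458) = 1/(-484) = -1/484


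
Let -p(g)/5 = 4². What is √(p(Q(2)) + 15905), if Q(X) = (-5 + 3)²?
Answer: 5*√633 ≈ 125.80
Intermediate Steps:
Q(X) = 4 (Q(X) = (-2)² = 4)
p(g) = -80 (p(g) = -5*4² = -5*16 = -80)
√(p(Q(2)) + 15905) = √(-80 + 15905) = √15825 = 5*√633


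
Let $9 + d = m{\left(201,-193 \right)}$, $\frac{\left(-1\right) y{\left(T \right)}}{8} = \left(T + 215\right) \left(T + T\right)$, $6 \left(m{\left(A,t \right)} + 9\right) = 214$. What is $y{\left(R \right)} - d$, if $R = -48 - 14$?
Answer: $\frac{455275}{3} \approx 1.5176 \cdot 10^{5}$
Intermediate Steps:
$m{\left(A,t \right)} = \frac{80}{3}$ ($m{\left(A,t \right)} = -9 + \frac{1}{6} \cdot 214 = -9 + \frac{107}{3} = \frac{80}{3}$)
$R = -62$
$y{\left(T \right)} = - 16 T \left(215 + T\right)$ ($y{\left(T \right)} = - 8 \left(T + 215\right) \left(T + T\right) = - 8 \left(215 + T\right) 2 T = - 8 \cdot 2 T \left(215 + T\right) = - 16 T \left(215 + T\right)$)
$d = \frac{53}{3}$ ($d = -9 + \frac{80}{3} = \frac{53}{3} \approx 17.667$)
$y{\left(R \right)} - d = \left(-16\right) \left(-62\right) \left(215 - 62\right) - \frac{53}{3} = \left(-16\right) \left(-62\right) 153 - \frac{53}{3} = 151776 - \frac{53}{3} = \frac{455275}{3}$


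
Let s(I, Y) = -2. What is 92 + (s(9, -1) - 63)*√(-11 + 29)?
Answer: 92 - 195*√2 ≈ -183.77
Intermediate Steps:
92 + (s(9, -1) - 63)*√(-11 + 29) = 92 + (-2 - 63)*√(-11 + 29) = 92 - 195*√2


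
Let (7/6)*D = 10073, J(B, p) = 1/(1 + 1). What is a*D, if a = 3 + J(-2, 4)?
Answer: 30219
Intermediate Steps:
J(B, p) = ½ (J(B, p) = 1/2 = ½)
D = 8634 (D = (6/7)*10073 = 8634)
a = 7/2 (a = 3 + ½ = 7/2 ≈ 3.5000)
a*D = (7/2)*8634 = 30219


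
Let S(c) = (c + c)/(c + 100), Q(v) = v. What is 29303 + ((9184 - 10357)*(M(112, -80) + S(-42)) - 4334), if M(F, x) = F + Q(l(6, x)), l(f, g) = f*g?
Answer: 13291623/29 ≈ 4.5833e+5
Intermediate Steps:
M(F, x) = F + 6*x
S(c) = 2*c/(100 + c) (S(c) = (2*c)/(100 + c) = 2*c/(100 + c))
29303 + ((9184 - 10357)*(M(112, -80) + S(-42)) - 4334) = 29303 + ((9184 - 10357)*((112 + 6*(-80)) + 2*(-42)/(100 - 42)) - 4334) = 29303 + (-1173*((112 - 480) + 2*(-42)/58) - 4334) = 29303 + (-1173*(-368 + 2*(-42)*(1/58)) - 4334) = 29303 + (-1173*(-368 - 42/29) - 4334) = 29303 + (-1173*(-10714/29) - 4334) = 29303 + (12567522/29 - 4334) = 29303 + 12441836/29 = 13291623/29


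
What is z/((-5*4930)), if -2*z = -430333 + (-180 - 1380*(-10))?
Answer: -416713/49300 ≈ -8.4526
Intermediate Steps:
z = 416713/2 (z = -(-430333 + (-180 - 1380*(-10)))/2 = -(-430333 + (-180 - 46*(-300)))/2 = -(-430333 + (-180 + 13800))/2 = -(-430333 + 13620)/2 = -1/2*(-416713) = 416713/2 ≈ 2.0836e+5)
z/((-5*4930)) = 416713/(2*((-5*4930))) = (416713/2)/(-24650) = (416713/2)*(-1/24650) = -416713/49300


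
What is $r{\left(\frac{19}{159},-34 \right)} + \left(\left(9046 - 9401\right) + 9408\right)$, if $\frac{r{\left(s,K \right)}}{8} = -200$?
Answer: $7453$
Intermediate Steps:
$r{\left(s,K \right)} = -1600$ ($r{\left(s,K \right)} = 8 \left(-200\right) = -1600$)
$r{\left(\frac{19}{159},-34 \right)} + \left(\left(9046 - 9401\right) + 9408\right) = -1600 + \left(\left(9046 - 9401\right) + 9408\right) = -1600 + \left(-355 + 9408\right) = -1600 + 9053 = 7453$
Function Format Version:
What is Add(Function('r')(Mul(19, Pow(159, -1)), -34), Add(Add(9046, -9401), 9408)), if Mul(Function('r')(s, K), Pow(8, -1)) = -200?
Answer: 7453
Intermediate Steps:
Function('r')(s, K) = -1600 (Function('r')(s, K) = Mul(8, -200) = -1600)
Add(Function('r')(Mul(19, Pow(159, -1)), -34), Add(Add(9046, -9401), 9408)) = Add(-1600, Add(Add(9046, -9401), 9408)) = Add(-1600, Add(-355, 9408)) = Add(-1600, 9053) = 7453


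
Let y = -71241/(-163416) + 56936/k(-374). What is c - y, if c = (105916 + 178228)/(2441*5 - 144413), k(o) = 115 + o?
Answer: 25325645480665/116576453224 ≈ 217.24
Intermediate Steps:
y = -3095267319/14108248 (y = -71241/(-163416) + 56936/(115 - 374) = -71241*(-1/163416) + 56936/(-259) = 23747/54472 + 56936*(-1/259) = 23747/54472 - 56936/259 = -3095267319/14108248 ≈ -219.39)
c = -17759/8263 (c = 284144/(12205 - 144413) = 284144/(-132208) = 284144*(-1/132208) = -17759/8263 ≈ -2.1492)
c - y = -17759/8263 - 1*(-3095267319/14108248) = -17759/8263 + 3095267319/14108248 = 25325645480665/116576453224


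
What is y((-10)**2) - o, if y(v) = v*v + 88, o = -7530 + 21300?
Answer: -3682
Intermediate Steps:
o = 13770
y(v) = 88 + v**2 (y(v) = v**2 + 88 = 88 + v**2)
y((-10)**2) - o = (88 + ((-10)**2)**2) - 1*13770 = (88 + 100**2) - 13770 = (88 + 10000) - 13770 = 10088 - 13770 = -3682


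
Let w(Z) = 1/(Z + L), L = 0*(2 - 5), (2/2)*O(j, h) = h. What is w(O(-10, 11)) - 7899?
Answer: -86888/11 ≈ -7898.9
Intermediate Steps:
O(j, h) = h
L = 0 (L = 0*(-3) = 0)
w(Z) = 1/Z (w(Z) = 1/(Z + 0) = 1/Z)
w(O(-10, 11)) - 7899 = 1/11 - 7899 = -86888/11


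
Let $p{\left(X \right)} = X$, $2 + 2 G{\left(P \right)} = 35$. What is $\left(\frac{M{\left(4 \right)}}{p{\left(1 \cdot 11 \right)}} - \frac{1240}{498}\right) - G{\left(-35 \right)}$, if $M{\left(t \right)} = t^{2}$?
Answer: $- \frac{96059}{5478} \approx -17.535$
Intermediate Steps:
$G{\left(P \right)} = \frac{33}{2}$ ($G{\left(P \right)} = -1 + \frac{1}{2} \cdot 35 = -1 + \frac{35}{2} = \frac{33}{2}$)
$\left(\frac{M{\left(4 \right)}}{p{\left(1 \cdot 11 \right)}} - \frac{1240}{498}\right) - G{\left(-35 \right)} = \left(\frac{4^{2}}{1 \cdot 11} - \frac{1240}{498}\right) - \frac{33}{2} = \left(\frac{16}{11} - \frac{620}{249}\right) - \frac{33}{2} = - \frac{2836}{2739} - \frac{33}{2} = - \frac{96059}{5478}$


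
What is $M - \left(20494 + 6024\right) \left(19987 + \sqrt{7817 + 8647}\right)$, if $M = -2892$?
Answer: $-530018158 - 742504 \sqrt{21} \approx -5.3342 \cdot 10^{8}$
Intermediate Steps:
$M - \left(20494 + 6024\right) \left(19987 + \sqrt{7817 + 8647}\right) = -2892 - \left(20494 + 6024\right) \left(19987 + \sqrt{7817 + 8647}\right) = -2892 - 26518 \left(19987 + \sqrt{16464}\right) = -2892 - 26518 \left(19987 + 28 \sqrt{21}\right) = -2892 - \left(530015266 + 742504 \sqrt{21}\right) = -530018158 - 742504 \sqrt{21}$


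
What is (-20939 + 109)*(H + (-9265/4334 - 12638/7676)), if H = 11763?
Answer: -1018594946540850/4158473 ≈ -2.4494e+8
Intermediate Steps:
(-20939 + 109)*(H + (-9265/4334 - 12638/7676)) = (-20939 + 109)*(11763 + (-9265/4334 - 12638/7676)) = -20830*(11763 + (-9265*1/4334 - 12638*1/7676)) = -20830*(11763 + (-9265/4334 - 6319/3838)) = -20830*(11763 - 15736404/4158473) = -20830*48900381495/4158473 = -1018594946540850/4158473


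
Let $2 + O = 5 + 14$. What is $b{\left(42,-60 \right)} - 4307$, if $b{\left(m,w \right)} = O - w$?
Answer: $-4230$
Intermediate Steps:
$O = 17$ ($O = -2 + \left(5 + 14\right) = -2 + 19 = 17$)
$b{\left(m,w \right)} = 17 - w$
$b{\left(42,-60 \right)} - 4307 = \left(17 - -60\right) - 4307 = \left(17 + 60\right) - 4307 = 77 - 4307 = -4230$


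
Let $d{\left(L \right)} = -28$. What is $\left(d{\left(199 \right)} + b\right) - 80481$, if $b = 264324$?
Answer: $183815$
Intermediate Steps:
$\left(d{\left(199 \right)} + b\right) - 80481 = \left(-28 + 264324\right) - 80481 = 264296 - 80481 = 183815$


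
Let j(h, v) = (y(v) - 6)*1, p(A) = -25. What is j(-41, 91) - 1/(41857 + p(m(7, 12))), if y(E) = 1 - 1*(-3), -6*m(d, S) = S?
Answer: -83665/41832 ≈ -2.0000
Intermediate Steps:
m(d, S) = -S/6
y(E) = 4 (y(E) = 1 + 3 = 4)
j(h, v) = -2 (j(h, v) = (4 - 6)*1 = -2*1 = -2)
j(-41, 91) - 1/(41857 + p(m(7, 12))) = -2 - 1/(41857 - 25) = -2 - 1/41832 = -83665/41832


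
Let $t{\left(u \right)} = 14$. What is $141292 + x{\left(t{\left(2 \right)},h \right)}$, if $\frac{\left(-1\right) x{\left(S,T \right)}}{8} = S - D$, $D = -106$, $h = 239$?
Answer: $140332$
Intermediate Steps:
$x{\left(S,T \right)} = -848 - 8 S$ ($x{\left(S,T \right)} = - 8 \left(S - -106\right) = - 8 \left(S + 106\right) = - 8 \left(106 + S\right) = -848 - 8 S$)
$141292 + x{\left(t{\left(2 \right)},h \right)} = 141292 - 960 = 140332$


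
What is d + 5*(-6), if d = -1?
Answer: -31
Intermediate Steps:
d + 5*(-6) = -1 + 5*(-6) = -1 - 30 = -31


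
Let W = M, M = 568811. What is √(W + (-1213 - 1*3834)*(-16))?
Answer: √649563 ≈ 805.96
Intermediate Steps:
W = 568811
√(W + (-1213 - 1*3834)*(-16)) = √(568811 + (-1213 - 1*3834)*(-16)) = √(568811 + (-1213 - 3834)*(-16)) = √(568811 - 5047*(-16)) = √(568811 + 80752) = √649563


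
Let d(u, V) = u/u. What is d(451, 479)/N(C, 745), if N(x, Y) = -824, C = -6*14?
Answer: -1/824 ≈ -0.0012136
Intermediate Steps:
C = -84
d(u, V) = 1
d(451, 479)/N(C, 745) = 1/(-824) = 1*(-1/824) = -1/824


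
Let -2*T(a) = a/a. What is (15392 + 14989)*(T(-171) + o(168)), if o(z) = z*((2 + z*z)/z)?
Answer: 1715037831/2 ≈ 8.5752e+8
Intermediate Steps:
o(z) = 2 + z**2 (o(z) = z*((2 + z**2)/z) = 2 + z**2)
T(a) = -1/2 (T(a) = -a/(2*a) = -1/2*1 = -1/2)
(15392 + 14989)*(T(-171) + o(168)) = (15392 + 14989)*(-1/2 + (2 + 168**2)) = 30381*(-1/2 + (2 + 28224)) = 30381*(-1/2 + 28226) = 30381*(56451/2) = 1715037831/2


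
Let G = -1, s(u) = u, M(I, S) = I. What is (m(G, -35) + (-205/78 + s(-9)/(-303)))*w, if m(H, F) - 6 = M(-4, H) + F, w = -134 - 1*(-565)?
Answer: -120871795/7878 ≈ -15343.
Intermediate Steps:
w = 431 (w = -134 + 565 = 431)
m(H, F) = 2 + F (m(H, F) = 6 + (-4 + F) = 2 + F)
(m(G, -35) + (-205/78 + s(-9)/(-303)))*w = ((2 - 35) + (-205/78 - 9/(-303)))*431 = (-33 + (-205*1/78 - 9*(-1/303)))*431 = (-33 + (-205/78 + 3/101))*431 = (-33 - 20471/7878)*431 = -280445/7878*431 = -120871795/7878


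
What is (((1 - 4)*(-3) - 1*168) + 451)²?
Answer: 85264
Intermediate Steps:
(((1 - 4)*(-3) - 1*168) + 451)² = ((-3*(-3) - 168) + 451)² = ((9 - 168) + 451)² = (-159 + 451)² = 292² = 85264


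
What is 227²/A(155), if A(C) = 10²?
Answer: 51529/100 ≈ 515.29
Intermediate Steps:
A(C) = 100
227²/A(155) = 227²/100 = 51529*(1/100) = 51529/100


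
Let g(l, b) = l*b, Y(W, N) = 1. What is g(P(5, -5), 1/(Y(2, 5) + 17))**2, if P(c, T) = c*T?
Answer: 625/324 ≈ 1.9290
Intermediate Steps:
P(c, T) = T*c
g(l, b) = b*l
g(P(5, -5), 1/(Y(2, 5) + 17))**2 = ((-5*5)/(1 + 17))**2 = (-25/18)**2 = 625/324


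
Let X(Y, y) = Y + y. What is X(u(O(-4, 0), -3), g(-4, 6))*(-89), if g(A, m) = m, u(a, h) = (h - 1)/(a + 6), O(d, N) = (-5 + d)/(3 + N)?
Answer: -1246/3 ≈ -415.33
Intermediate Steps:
O(d, N) = (-5 + d)/(3 + N)
u(a, h) = (-1 + h)/(6 + a)
X(u(O(-4, 0), -3), g(-4, 6))*(-89) = ((-1 - 3)/(6 + (-5 - 4)/(3 + 0)) + 6)*(-89) = (-4/(6 - 9/3) + 6)*(-89) = (-4/(6 + (1/3)*(-9)) + 6)*(-89) = (-4/(6 - 3) + 6)*(-89) = (-4/3 + 6)*(-89) = (14/3)*(-89) = -1246/3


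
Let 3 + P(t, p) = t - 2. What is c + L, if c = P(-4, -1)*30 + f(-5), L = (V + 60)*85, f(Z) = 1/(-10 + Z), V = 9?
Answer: 83924/15 ≈ 5594.9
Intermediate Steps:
P(t, p) = -5 + t (P(t, p) = -3 + (t - 2) = -3 + (-2 + t) = -5 + t)
L = 5865 (L = (9 + 60)*85 = 69*85 = 5865)
c = -4051/15 (c = (-5 - 4)*30 + 1/(-10 - 5) = -9*30 + 1/(-15) = -270 - 1/15 = -4051/15 ≈ -270.07)
c + L = -4051/15 + 5865 = 83924/15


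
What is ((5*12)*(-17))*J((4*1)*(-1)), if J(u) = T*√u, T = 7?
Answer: -14280*I ≈ -14280.0*I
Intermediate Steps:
J(u) = 7*√u
((5*12)*(-17))*J((4*1)*(-1)) = ((5*12)*(-17))*(7*√((4*1)*(-1))) = (60*(-17))*(7*√(4*(-1))) = -7140*√(-4) = -7140*2*I = -14280*I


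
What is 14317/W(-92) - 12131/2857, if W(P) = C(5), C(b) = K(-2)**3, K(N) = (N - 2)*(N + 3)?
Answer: -41680053/182848 ≈ -227.95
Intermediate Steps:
K(N) = (-2 + N)*(3 + N)
C(b) = -64 (C(b) = (-6 - 2 + (-2)**2)**3 = (-6 - 2 + 4)**3 = (-4)**3 = -64)
W(P) = -64
14317/W(-92) - 12131/2857 = 14317/(-64) - 12131/2857 = 14317*(-1/64) - 12131*1/2857 = -14317/64 - 12131/2857 = -41680053/182848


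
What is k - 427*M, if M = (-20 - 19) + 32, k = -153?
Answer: 2836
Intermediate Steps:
M = -7 (M = -39 + 32 = -7)
k - 427*M = -153 - 427*(-7) = -153 + 2989 = 2836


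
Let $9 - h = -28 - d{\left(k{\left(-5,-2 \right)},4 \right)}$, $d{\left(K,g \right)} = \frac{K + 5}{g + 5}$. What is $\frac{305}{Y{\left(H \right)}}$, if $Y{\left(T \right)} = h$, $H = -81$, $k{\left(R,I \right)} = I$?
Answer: $\frac{915}{112} \approx 8.1696$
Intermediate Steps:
$d{\left(K,g \right)} = \frac{5 + K}{5 + g}$
$h = \frac{112}{3}$ ($h = 9 - \left(-28 - \frac{5 - 2}{5 + 4}\right) = 9 - \left(-28 - \frac{1}{9} \cdot 3\right) = 9 - \left(-28 - \frac{1}{3}\right) = 9 - - \frac{85}{3} = 9 + \frac{85}{3} = \frac{112}{3} \approx 37.333$)
$Y{\left(T \right)} = \frac{112}{3}$
$\frac{305}{Y{\left(H \right)}} = \frac{305}{\frac{112}{3}} = 305 \cdot \frac{3}{112} = \frac{915}{112}$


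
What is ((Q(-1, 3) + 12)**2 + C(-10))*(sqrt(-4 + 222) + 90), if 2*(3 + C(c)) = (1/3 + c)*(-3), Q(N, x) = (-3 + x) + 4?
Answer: 24075 + 535*sqrt(218)/2 ≈ 28025.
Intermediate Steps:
Q(N, x) = 1 + x
C(c) = -7/2 - 3*c/2 (C(c) = -3 + ((1/3 + c)*(-3))/2 = -3 + (-1 - 3*c)/2 = -3 + (-1/2 - 3*c/2) = -7/2 - 3*c/2)
((Q(-1, 3) + 12)**2 + C(-10))*(sqrt(-4 + 222) + 90) = (((1 + 3) + 12)**2 + (-7/2 - 3/2*(-10)))*(sqrt(-4 + 222) + 90) = ((4 + 12)**2 + (-7/2 + 15))*(sqrt(218) + 90) = (16**2 + 23/2)*(90 + sqrt(218)) = (256 + 23/2)*(90 + sqrt(218)) = 535*(90 + sqrt(218))/2 = 24075 + 535*sqrt(218)/2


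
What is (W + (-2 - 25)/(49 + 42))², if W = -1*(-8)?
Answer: 491401/8281 ≈ 59.341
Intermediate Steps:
W = 8
(W + (-2 - 25)/(49 + 42))² = (8 + (-2 - 25)/(49 + 42))² = (8 - 27/91)² = (701/91)² = 491401/8281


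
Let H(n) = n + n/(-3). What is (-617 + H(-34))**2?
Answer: 3682561/9 ≈ 4.0917e+5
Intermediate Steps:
H(n) = 2*n/3 (H(n) = n + n*(-1/3) = n - n/3 = 2*n/3)
(-617 + H(-34))**2 = (-617 + (2/3)*(-34))**2 = (-617 - 68/3)**2 = (-1919/3)**2 = 3682561/9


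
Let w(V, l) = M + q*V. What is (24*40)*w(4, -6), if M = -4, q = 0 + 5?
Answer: 15360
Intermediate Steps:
q = 5
w(V, l) = -4 + 5*V
(24*40)*w(4, -6) = (24*40)*(-4 + 5*4) = 960*(-4 + 20) = 960*16 = 15360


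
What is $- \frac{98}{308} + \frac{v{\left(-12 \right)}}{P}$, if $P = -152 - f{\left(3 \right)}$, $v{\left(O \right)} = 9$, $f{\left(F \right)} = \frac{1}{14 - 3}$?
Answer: $- \frac{13889}{36806} \approx -0.37736$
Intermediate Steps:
$f{\left(F \right)} = \frac{1}{11}$
$P = - \frac{1673}{11}$ ($P = -152 - \frac{1}{11} = - \frac{1673}{11} \approx -152.09$)
$- \frac{98}{308} + \frac{v{\left(-12 \right)}}{P} = - \frac{98}{308} + \frac{9}{- \frac{1673}{11}} = \left(-98\right) \frac{1}{308} + 9 \left(- \frac{11}{1673}\right) = - \frac{7}{22} - \frac{99}{1673} = - \frac{13889}{36806}$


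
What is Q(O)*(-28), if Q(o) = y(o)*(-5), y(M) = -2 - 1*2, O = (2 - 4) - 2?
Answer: -560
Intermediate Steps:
O = -4 (O = -2 - 2 = -4)
y(M) = -4 (y(M) = -2 - 2 = -4)
Q(o) = 20 (Q(o) = -4*(-5) = 20)
Q(O)*(-28) = 20*(-28) = -560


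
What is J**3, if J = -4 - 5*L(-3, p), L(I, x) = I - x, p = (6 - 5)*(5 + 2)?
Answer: 97336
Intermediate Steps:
p = 7 (p = 1*7 = 7)
J = 46 (J = -4 - 5*(-3 - 1*7) = -4 - 5*(-3 - 7) = -4 - 5*(-10) = -4 + 50 = 46)
J**3 = 46**3 = 97336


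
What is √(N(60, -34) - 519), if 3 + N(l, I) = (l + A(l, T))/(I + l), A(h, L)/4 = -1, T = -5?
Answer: I*√87854/13 ≈ 22.8*I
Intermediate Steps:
A(h, L) = -4 (A(h, L) = 4*(-1) = -4)
N(l, I) = -3 + (-4 + l)/(I + l) (N(l, I) = -3 + (l - 4)/(I + l) = -3 + (-4 + l)/(I + l))
√(N(60, -34) - 519) = √((-4 - 3*(-34) - 2*60)/(-34 + 60) - 519) = √((-4 + 102 - 120)/26 - 519) = √((1/26)*(-22) - 519) = √(-11/13 - 519) = √(-6758/13) = I*√87854/13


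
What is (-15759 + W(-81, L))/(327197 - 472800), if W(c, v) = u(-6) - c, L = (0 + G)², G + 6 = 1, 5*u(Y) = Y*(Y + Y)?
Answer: 78318/728015 ≈ 0.10758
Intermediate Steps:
u(Y) = 2*Y²/5 (u(Y) = (Y*(Y + Y))/5 = (Y*(2*Y))/5 = (2*Y²)/5 = 2*Y²/5)
G = -5 (G = -6 + 1 = -5)
L = 25 (L = (0 - 5)² = (-5)² = 25)
W(c, v) = 72/5 - c (W(c, v) = (⅖)*(-6)² - c = (⅖)*36 - c = 72/5 - c)
(-15759 + W(-81, L))/(327197 - 472800) = (-15759 + (72/5 - 1*(-81)))/(327197 - 472800) = (-15759 + (72/5 + 81))/(-145603) = (-15759 + 477/5)*(-1/145603) = -78318/5*(-1/145603) = 78318/728015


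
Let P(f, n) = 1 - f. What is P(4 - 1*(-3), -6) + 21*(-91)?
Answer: -1917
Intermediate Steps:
P(4 - 1*(-3), -6) + 21*(-91) = (1 - (4 - 1*(-3))) + 21*(-91) = (1 - (4 + 3)) - 1911 = (1 - 1*7) - 1911 = (1 - 7) - 1911 = -6 - 1911 = -1917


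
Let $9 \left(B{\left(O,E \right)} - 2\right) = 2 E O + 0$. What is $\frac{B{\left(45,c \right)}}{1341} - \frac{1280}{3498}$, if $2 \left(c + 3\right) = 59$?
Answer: $- \frac{14491}{86867} \approx -0.16682$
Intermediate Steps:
$c = \frac{53}{2}$ ($c = -3 + \frac{1}{2} \cdot 59 = -3 + \frac{59}{2} = \frac{53}{2} \approx 26.5$)
$B{\left(O,E \right)} = 2 + \frac{2 E O}{9}$ ($B{\left(O,E \right)} = 2 + \frac{2 E O + 0}{9} = 2 + \frac{2 E O}{9}$)
$\frac{B{\left(45,c \right)}}{1341} - \frac{1280}{3498} = \frac{2 + \frac{2}{9} \cdot \frac{53}{2} \cdot 45}{1341} - \frac{1280}{3498} = \left(2 + 265\right) \frac{1}{1341} - \frac{640}{1749} = 267 \cdot \frac{1}{1341} - \frac{640}{1749} = \frac{89}{447} - \frac{640}{1749} = - \frac{14491}{86867}$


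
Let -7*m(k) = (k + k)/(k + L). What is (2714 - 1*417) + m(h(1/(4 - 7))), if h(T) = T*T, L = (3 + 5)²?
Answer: 9277581/4039 ≈ 2297.0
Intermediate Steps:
L = 64 (L = 8² = 64)
h(T) = T²
m(k) = -2*k/(7*(64 + k)) (m(k) = -(k + k)/(7*(k + 64)) = -2*k/(7*(64 + k)))
(2714 - 1*417) + m(h(1/(4 - 7))) = (2714 - 1*417) - 2*(1/(4 - 7))²/(448 + 7*(1/(4 - 7))²) = (2714 - 417) - 2*(1/(-3))²/(448 + 7*(1/(-3))²) = 2297 - 2*(-⅓)²/(448 + 7*(-⅓)²) = 2297 - 2*⅑/(448 + 7*(⅑)) = 2297 - 2*⅑/(448 + 7/9) = 2297 - 2*⅑/4039/9 = 2297 - 2*⅑*9/4039 = 2297 - 2/4039 = 9277581/4039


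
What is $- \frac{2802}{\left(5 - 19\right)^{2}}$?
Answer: $- \frac{1401}{98} \approx -14.296$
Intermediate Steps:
$- \frac{2802}{\left(5 - 19\right)^{2}} = - \frac{2802}{\left(-14\right)^{2}} = - \frac{2802}{196} = \left(-2802\right) \frac{1}{196} = - \frac{1401}{98}$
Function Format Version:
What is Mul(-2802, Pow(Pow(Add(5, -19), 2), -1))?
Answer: Rational(-1401, 98) ≈ -14.296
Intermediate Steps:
Mul(-2802, Pow(Pow(Add(5, -19), 2), -1)) = Mul(-2802, Pow(Pow(-14, 2), -1)) = Mul(-2802, Pow(196, -1)) = Mul(-2802, Rational(1, 196)) = Rational(-1401, 98)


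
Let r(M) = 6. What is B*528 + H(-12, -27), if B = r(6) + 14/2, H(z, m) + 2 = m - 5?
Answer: 6830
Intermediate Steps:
H(z, m) = -7 + m (H(z, m) = -2 + (m - 5) = -2 + (-5 + m) = -7 + m)
B = 13 (B = 6 + 14/2 = 6 + (½)*14 = 6 + 7 = 13)
B*528 + H(-12, -27) = 13*528 + (-7 - 27) = 6864 - 34 = 6830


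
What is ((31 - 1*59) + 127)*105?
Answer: 10395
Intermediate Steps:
((31 - 1*59) + 127)*105 = ((31 - 59) + 127)*105 = (-28 + 127)*105 = 99*105 = 10395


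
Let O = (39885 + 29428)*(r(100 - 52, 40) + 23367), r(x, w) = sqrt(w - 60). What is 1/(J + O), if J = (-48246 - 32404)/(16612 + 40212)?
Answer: 1307438491247029124/2117575662697159218825208449 - 111904694003744*I*sqrt(5)/2117575662697159218825208449 ≈ 6.1742e-10 - 1.1817e-13*I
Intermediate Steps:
r(x, w) = sqrt(-60 + w)
J = -40325/28412 (J = -80650/56824 = -80650*1/56824 = -40325/28412 ≈ -1.4193)
O = 1619636871 + 138626*I*sqrt(5) (O = (39885 + 29428)*(sqrt(-60 + 40) + 23367) = 69313*(sqrt(-20) + 23367) = 69313*(2*I*sqrt(5) + 23367) = 69313*(23367 + 2*I*sqrt(5)) = 1619636871 + 138626*I*sqrt(5) ≈ 1.6196e+9 + 3.0998e+5*I)
1/(J + O) = 1/(-40325/28412 + (1619636871 + 138626*I*sqrt(5))) = 1/(46017122738527/28412 + 138626*I*sqrt(5))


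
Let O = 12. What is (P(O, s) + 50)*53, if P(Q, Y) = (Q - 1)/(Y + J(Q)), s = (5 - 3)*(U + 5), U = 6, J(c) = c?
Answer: 90683/34 ≈ 2667.1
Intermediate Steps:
s = 22 (s = (5 - 3)*(6 + 5) = 2*11 = 22)
P(Q, Y) = (-1 + Q)/(Q + Y) (P(Q, Y) = (Q - 1)/(Y + Q) = (-1 + Q)/(Q + Y))
(P(O, s) + 50)*53 = ((-1 + 12)/(12 + 22) + 50)*53 = (11/34 + 50)*53 = (1711/34)*53 = 90683/34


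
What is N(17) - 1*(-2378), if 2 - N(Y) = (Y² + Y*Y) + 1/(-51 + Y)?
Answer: 61269/34 ≈ 1802.0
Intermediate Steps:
N(Y) = 2 - 1/(-51 + Y) - 2*Y² (N(Y) = 2 - ((Y² + Y*Y) + 1/(-51 + Y)) = 2 - ((Y² + Y²) + 1/(-51 + Y)) = 2 - (2*Y² + 1/(-51 + Y)) = 2 - (1/(-51 + Y) + 2*Y²) = 2 + (-1/(-51 + Y) - 2*Y²) = 2 - 1/(-51 + Y) - 2*Y²)
N(17) - 1*(-2378) = (-103 - 2*17³ + 2*17 + 102*17²)/(-51 + 17) - 1*(-2378) = (-103 - 2*4913 + 34 + 102*289)/(-34) + 2378 = -(-103 - 9826 + 34 + 29478)/34 + 2378 = -1/34*19583 + 2378 = -19583/34 + 2378 = 61269/34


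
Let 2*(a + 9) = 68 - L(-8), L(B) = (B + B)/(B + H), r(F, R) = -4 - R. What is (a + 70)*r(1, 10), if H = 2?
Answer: -3934/3 ≈ -1311.3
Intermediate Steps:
L(B) = 2*B/(2 + B) (L(B) = (B + B)/(B + 2) = (2*B)/(2 + B) = 2*B/(2 + B))
a = 71/3 (a = -9 + (68 - 2*(-8)/(2 - 8))/2 = -9 + (68 - 2*(-8)/(-6))/2 = -9 + (68 - 2*(-8)*(-1)/6)/2 = -9 + (68 - 1*8/3)/2 = -9 + (68 - 8/3)/2 = -9 + (½)*(196/3) = -9 + 98/3 = 71/3 ≈ 23.667)
(a + 70)*r(1, 10) = (71/3 + 70)*(-4 - 1*10) = 281*(-4 - 10)/3 = (281/3)*(-14) = -3934/3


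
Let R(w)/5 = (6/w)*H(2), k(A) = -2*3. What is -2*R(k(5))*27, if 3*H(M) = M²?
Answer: 360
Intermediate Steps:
k(A) = -6
H(M) = M²/3
R(w) = 40/w (R(w) = 5*((6/w)*((⅓)*2²)) = 5*((6/w)*((⅓)*4)) = 5*((6/w)*(4/3)) = 5*(8/w) = 40/w)
-2*R(k(5))*27 = -80/(-6)*27 = -80*(-1)/6*27 = -2*(-20/3)*27 = (40/3)*27 = 360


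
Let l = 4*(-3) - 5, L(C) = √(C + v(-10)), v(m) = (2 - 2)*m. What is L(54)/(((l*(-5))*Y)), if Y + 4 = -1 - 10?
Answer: -√6/425 ≈ -0.0057635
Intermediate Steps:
v(m) = 0 (v(m) = 0*m = 0)
Y = -15 (Y = -4 + (-1 - 10) = -4 - 11 = -15)
L(C) = √C (L(C) = √(C + 0) = √C)
l = -17 (l = -12 - 5 = -17)
L(54)/(((l*(-5))*Y)) = √54/((-17*(-5)*(-15))) = (3*√6)/((85*(-15))) = (3*√6)/(-1275) = (3*√6)*(-1/1275) = -√6/425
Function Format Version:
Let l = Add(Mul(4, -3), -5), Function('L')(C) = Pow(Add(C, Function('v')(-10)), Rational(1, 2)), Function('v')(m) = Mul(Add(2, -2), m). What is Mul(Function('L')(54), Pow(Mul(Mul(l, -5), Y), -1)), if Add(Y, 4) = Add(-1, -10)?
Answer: Mul(Rational(-1, 425), Pow(6, Rational(1, 2))) ≈ -0.0057635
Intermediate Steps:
Function('v')(m) = 0 (Function('v')(m) = Mul(0, m) = 0)
Y = -15 (Y = Add(-4, Add(-1, -10)) = Add(-4, -11) = -15)
Function('L')(C) = Pow(C, Rational(1, 2)) (Function('L')(C) = Pow(Add(C, 0), Rational(1, 2)) = Pow(C, Rational(1, 2)))
l = -17 (l = Add(-12, -5) = -17)
Mul(Function('L')(54), Pow(Mul(Mul(l, -5), Y), -1)) = Mul(Pow(54, Rational(1, 2)), Pow(Mul(Mul(-17, -5), -15), -1)) = Mul(Mul(3, Pow(6, Rational(1, 2))), Pow(Mul(85, -15), -1)) = Mul(Mul(3, Pow(6, Rational(1, 2))), Pow(-1275, -1)) = Mul(Mul(3, Pow(6, Rational(1, 2))), Rational(-1, 1275)) = Mul(Rational(-1, 425), Pow(6, Rational(1, 2)))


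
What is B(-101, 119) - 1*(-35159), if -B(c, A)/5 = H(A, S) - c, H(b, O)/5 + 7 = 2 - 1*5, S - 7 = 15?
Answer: 34904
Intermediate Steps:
S = 22 (S = 7 + 15 = 22)
H(b, O) = -50 (H(b, O) = -35 + 5*(2 - 1*5) = -35 + 5*(2 - 5) = -35 + 5*(-3) = -35 - 15 = -50)
B(c, A) = 250 + 5*c (B(c, A) = -5*(-50 - c) = 250 + 5*c)
B(-101, 119) - 1*(-35159) = (250 + 5*(-101)) - 1*(-35159) = (250 - 505) + 35159 = -255 + 35159 = 34904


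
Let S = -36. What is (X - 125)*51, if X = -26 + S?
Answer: -9537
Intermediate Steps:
X = -62 (X = -26 - 36 = -62)
(X - 125)*51 = (-62 - 125)*51 = -187*51 = -9537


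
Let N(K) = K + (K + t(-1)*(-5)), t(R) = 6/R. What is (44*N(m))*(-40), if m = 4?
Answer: -66880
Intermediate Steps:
N(K) = 30 + 2*K (N(K) = K + (K + (6/(-1))*(-5)) = K + (K + (6*(-1))*(-5)) = K + (K - 6*(-5)) = K + (K + 30) = K + (30 + K) = 30 + 2*K)
(44*N(m))*(-40) = (44*(30 + 2*4))*(-40) = (44*(30 + 8))*(-40) = (44*38)*(-40) = 1672*(-40) = -66880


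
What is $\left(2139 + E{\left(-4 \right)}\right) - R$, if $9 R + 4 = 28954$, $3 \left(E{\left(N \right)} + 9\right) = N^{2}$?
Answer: $- \frac{3244}{3} \approx -1081.3$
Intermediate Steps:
$E{\left(N \right)} = -9 + \frac{N^{2}}{3}$
$R = \frac{9650}{3}$ ($R = - \frac{4}{9} + \frac{1}{9} \cdot 28954 = - \frac{4}{9} + \frac{28954}{9} = \frac{9650}{3} \approx 3216.7$)
$\left(2139 + E{\left(-4 \right)}\right) - R = \left(2139 - \left(9 - \frac{\left(-4\right)^{2}}{3}\right)\right) - \frac{9650}{3} = \left(2139 + \left(-9 + \frac{1}{3} \cdot 16\right)\right) - \frac{9650}{3} = \left(2139 + \left(-9 + \frac{16}{3}\right)\right) - \frac{9650}{3} = \left(2139 - \frac{11}{3}\right) - \frac{9650}{3} = \frac{6406}{3} - \frac{9650}{3} = - \frac{3244}{3}$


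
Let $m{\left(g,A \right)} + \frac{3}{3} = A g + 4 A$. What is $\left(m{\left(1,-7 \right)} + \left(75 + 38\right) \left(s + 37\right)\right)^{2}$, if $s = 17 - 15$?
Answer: $19105641$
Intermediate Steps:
$m{\left(g,A \right)} = -1 + 4 A + A g$ ($m{\left(g,A \right)} = -1 + \left(A g + 4 A\right) = -1 + \left(4 A + A g\right) = -1 + 4 A + A g$)
$s = 2$
$\left(m{\left(1,-7 \right)} + \left(75 + 38\right) \left(s + 37\right)\right)^{2} = \left(\left(-1 + 4 \left(-7\right) - 7\right) + \left(75 + 38\right) \left(2 + 37\right)\right)^{2} = \left(\left(-1 - 28 - 7\right) + 113 \cdot 39\right)^{2} = \left(-36 + 4407\right)^{2} = 4371^{2} = 19105641$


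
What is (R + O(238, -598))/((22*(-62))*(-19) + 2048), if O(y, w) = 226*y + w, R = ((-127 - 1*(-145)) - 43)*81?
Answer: 51165/27964 ≈ 1.8297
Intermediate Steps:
R = -2025 (R = ((-127 + 145) - 43)*81 = (18 - 43)*81 = -25*81 = -2025)
O(y, w) = w + 226*y
(R + O(238, -598))/((22*(-62))*(-19) + 2048) = (-2025 + (-598 + 226*238))/((22*(-62))*(-19) + 2048) = (-2025 + (-598 + 53788))/(-1364*(-19) + 2048) = (-2025 + 53190)/(25916 + 2048) = 51165/27964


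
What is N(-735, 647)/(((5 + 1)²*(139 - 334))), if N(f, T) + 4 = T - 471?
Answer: -43/1755 ≈ -0.024501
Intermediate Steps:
N(f, T) = -475 + T (N(f, T) = -4 + (T - 471) = -4 + (-471 + T) = -475 + T)
N(-735, 647)/(((5 + 1)²*(139 - 334))) = (-475 + 647)/(((5 + 1)²*(139 - 334))) = 172/((6²*(-195))) = 172/((36*(-195))) = 172/(-7020) = 172*(-1/7020) = -43/1755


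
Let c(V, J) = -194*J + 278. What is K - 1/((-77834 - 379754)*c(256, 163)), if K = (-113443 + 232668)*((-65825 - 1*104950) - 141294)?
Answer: -533638317041820964801/14342638272 ≈ -3.7206e+10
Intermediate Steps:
c(V, J) = 278 - 194*J
K = -37206426525 (K = 119225*((-65825 - 104950) - 141294) = 119225*(-170775 - 141294) = 119225*(-312069) = -37206426525)
K - 1/((-77834 - 379754)*c(256, 163)) = -37206426525 - 1/((-77834 - 379754)*(278 - 194*163)) = -37206426525 - 1/((-457588)*(278 - 31622)) = -37206426525 - (-1)/(457588*(-31344)) = -37206426525 - (-1)*(-1)/(457588*31344) = -37206426525 - 1*1/14342638272 = -37206426525 - 1/14342638272 = -533638317041820964801/14342638272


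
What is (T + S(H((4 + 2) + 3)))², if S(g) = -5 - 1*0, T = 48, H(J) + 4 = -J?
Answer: 1849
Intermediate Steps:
H(J) = -4 - J
S(g) = -5 (S(g) = -5 + 0 = -5)
(T + S(H((4 + 2) + 3)))² = (48 - 5)² = 43² = 1849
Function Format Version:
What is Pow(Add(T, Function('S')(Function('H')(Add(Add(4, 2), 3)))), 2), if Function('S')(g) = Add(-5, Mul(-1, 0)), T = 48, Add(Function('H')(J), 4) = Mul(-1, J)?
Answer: 1849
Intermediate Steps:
Function('H')(J) = Add(-4, Mul(-1, J))
Function('S')(g) = -5 (Function('S')(g) = Add(-5, 0) = -5)
Pow(Add(T, Function('S')(Function('H')(Add(Add(4, 2), 3)))), 2) = Pow(Add(48, -5), 2) = Pow(43, 2) = 1849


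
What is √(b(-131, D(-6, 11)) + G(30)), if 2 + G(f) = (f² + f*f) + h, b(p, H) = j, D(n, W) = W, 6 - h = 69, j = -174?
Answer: √1561 ≈ 39.510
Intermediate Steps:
h = -63 (h = 6 - 1*69 = 6 - 69 = -63)
b(p, H) = -174
G(f) = -65 + 2*f² (G(f) = -2 + ((f² + f*f) - 63) = -2 + ((f² + f²) - 63) = -2 + (2*f² - 63) = -2 + (-63 + 2*f²) = -65 + 2*f²)
√(b(-131, D(-6, 11)) + G(30)) = √(-174 + (-65 + 2*30²)) = √(-174 + (-65 + 2*900)) = √(-174 + (-65 + 1800)) = √(-174 + 1735) = √1561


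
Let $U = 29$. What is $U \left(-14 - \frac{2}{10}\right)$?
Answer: $- \frac{2059}{5} \approx -411.8$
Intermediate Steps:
$U \left(-14 - \frac{2}{10}\right) = 29 \left(-14 - \frac{2}{10}\right) = 29 \left(-14 - \frac{1}{5}\right) = 29 \left(- \frac{71}{5}\right) = - \frac{2059}{5}$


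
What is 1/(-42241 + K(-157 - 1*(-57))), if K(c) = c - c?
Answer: -1/42241 ≈ -2.3674e-5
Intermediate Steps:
K(c) = 0
1/(-42241 + K(-157 - 1*(-57))) = 1/(-42241 + 0) = 1/(-42241) = -1/42241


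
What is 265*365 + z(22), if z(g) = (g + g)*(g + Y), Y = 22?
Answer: 98661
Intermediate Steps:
z(g) = 2*g*(22 + g) (z(g) = (g + g)*(g + 22) = (2*g)*(22 + g) = 2*g*(22 + g))
265*365 + z(22) = 265*365 + 2*22*(22 + 22) = 96725 + 2*22*44 = 96725 + 1936 = 98661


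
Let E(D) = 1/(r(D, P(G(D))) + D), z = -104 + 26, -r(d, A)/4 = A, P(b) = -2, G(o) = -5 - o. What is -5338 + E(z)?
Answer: -373661/70 ≈ -5338.0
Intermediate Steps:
r(d, A) = -4*A
z = -78
E(D) = 1/(8 + D) (E(D) = 1/(-4*(-2) + D) = 1/(8 + D))
-5338 + E(z) = -5338 + 1/(8 - 78) = -5338 + 1/(-70) = -5338 - 1/70 = -373661/70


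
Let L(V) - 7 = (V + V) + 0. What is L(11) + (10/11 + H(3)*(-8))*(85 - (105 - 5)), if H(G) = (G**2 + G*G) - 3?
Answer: 19969/11 ≈ 1815.4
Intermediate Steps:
L(V) = 7 + 2*V (L(V) = 7 + ((V + V) + 0) = 7 + (2*V + 0) = 7 + 2*V)
H(G) = -3 + 2*G**2 (H(G) = (G**2 + G**2) - 3 = 2*G**2 - 3 = -3 + 2*G**2)
L(11) + (10/11 + H(3)*(-8))*(85 - (105 - 5)) = (7 + 2*11) + (10/11 + (-3 + 2*3**2)*(-8))*(85 - (105 - 5)) = (7 + 22) + (10*(1/11) + (-3 + 2*9)*(-8))*(85 - 1*100) = 29 + (10/11 + (-3 + 18)*(-8))*(85 - 100) = 29 + (10/11 + 15*(-8))*(-15) = 29 + (10/11 - 120)*(-15) = 29 - 1310/11*(-15) = 29 + 19650/11 = 19969/11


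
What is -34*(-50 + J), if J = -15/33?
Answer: 18870/11 ≈ 1715.5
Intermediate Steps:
J = -5/11 (J = -15*1/33 = -5/11 ≈ -0.45455)
-34*(-50 + J) = -34*(-50 - 5/11) = -34*(-555/11) = 18870/11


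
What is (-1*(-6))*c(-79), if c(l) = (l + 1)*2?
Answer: -936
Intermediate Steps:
c(l) = 2 + 2*l (c(l) = (1 + l)*2 = 2 + 2*l)
(-1*(-6))*c(-79) = (-1*(-6))*(2 + 2*(-79)) = 6*(2 - 158) = 6*(-156) = -936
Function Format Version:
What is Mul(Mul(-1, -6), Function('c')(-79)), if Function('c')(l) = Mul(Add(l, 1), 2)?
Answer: -936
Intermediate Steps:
Function('c')(l) = Add(2, Mul(2, l)) (Function('c')(l) = Mul(Add(1, l), 2) = Add(2, Mul(2, l)))
Mul(Mul(-1, -6), Function('c')(-79)) = Mul(Mul(-1, -6), Add(2, Mul(2, -79))) = Mul(6, Add(2, -158)) = Mul(6, -156) = -936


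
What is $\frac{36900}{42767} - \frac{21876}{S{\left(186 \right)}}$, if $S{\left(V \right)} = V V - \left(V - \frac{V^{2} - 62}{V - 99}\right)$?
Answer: $\frac{7586514999}{32376800117} \approx 0.23432$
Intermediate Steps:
$S{\left(V \right)} = V^{2} - V + \frac{-62 + V^{2}}{-99 + V}$ ($S{\left(V \right)} = V^{2} - \left(V - \frac{-62 + V^{2}}{-99 + V}\right) = V^{2} - V + \frac{-62 + V^{2}}{-99 + V}$)
$\frac{36900}{42767} - \frac{21876}{S{\left(186 \right)}} = \frac{36900}{42767} - \frac{21876}{\frac{1}{-99 + 186} \left(-62 + 186^{3} - 99 \cdot 186^{2} + 99 \cdot 186\right)} = 36900 \cdot \frac{1}{42767} - \frac{21876}{\frac{1}{87} \left(-62 + 6434856 - 3425004 + 18414\right)} = \frac{36900}{42767} - \frac{21876}{\frac{1}{87} \left(-62 + 6434856 - 3425004 + 18414\right)} = \frac{36900}{42767} - \frac{21876}{\frac{1}{87} \cdot 3028204} = \frac{36900}{42767} - \frac{21876}{\frac{3028204}{87}} = \frac{36900}{42767} - \frac{475803}{757051} = \frac{7586514999}{32376800117}$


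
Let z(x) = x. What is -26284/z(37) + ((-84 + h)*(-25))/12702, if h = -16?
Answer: -166883434/234987 ≈ -710.18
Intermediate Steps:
-26284/z(37) + ((-84 + h)*(-25))/12702 = -26284/37 + ((-84 - 16)*(-25))/12702 = -26284*1/37 - 100*(-25)*(1/12702) = -26284/37 + 2500*(1/12702) = -26284/37 + 1250/6351 = -166883434/234987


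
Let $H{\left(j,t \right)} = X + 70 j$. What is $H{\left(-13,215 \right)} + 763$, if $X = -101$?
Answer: $-248$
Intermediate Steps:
$H{\left(j,t \right)} = -101 + 70 j$
$H{\left(-13,215 \right)} + 763 = \left(-101 + 70 \left(-13\right)\right) + 763 = \left(-101 - 910\right) + 763 = -1011 + 763 = -248$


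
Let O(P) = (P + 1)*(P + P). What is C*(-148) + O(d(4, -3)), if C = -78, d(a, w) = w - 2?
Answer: 11584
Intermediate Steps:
d(a, w) = -2 + w
O(P) = 2*P*(1 + P) (O(P) = (1 + P)*(2*P) = 2*P*(1 + P))
C*(-148) + O(d(4, -3)) = -78*(-148) + 2*(-2 - 3)*(1 + (-2 - 3)) = 11544 + 2*(-5)*(1 - 5) = 11544 + 2*(-5)*(-4) = 11544 + 40 = 11584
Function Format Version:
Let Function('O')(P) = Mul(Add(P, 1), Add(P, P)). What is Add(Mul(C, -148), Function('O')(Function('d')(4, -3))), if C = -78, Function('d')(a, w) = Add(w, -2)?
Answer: 11584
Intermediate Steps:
Function('d')(a, w) = Add(-2, w)
Function('O')(P) = Mul(2, P, Add(1, P)) (Function('O')(P) = Mul(Add(1, P), Mul(2, P)) = Mul(2, P, Add(1, P)))
Add(Mul(C, -148), Function('O')(Function('d')(4, -3))) = Add(Mul(-78, -148), Mul(2, Add(-2, -3), Add(1, Add(-2, -3)))) = Add(11544, Mul(2, -5, Add(1, -5))) = Add(11544, Mul(2, -5, -4)) = Add(11544, 40) = 11584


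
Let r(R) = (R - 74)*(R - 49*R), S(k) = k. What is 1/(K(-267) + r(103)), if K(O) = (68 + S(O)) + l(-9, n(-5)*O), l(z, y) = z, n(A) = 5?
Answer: -1/143584 ≈ -6.9646e-6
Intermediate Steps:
r(R) = -48*R*(-74 + R) (r(R) = (-74 + R)*(-48*R) = -48*R*(-74 + R))
K(O) = 59 + O (K(O) = (68 + O) - 9 = 59 + O)
1/(K(-267) + r(103)) = 1/((59 - 267) + 48*103*(74 - 1*103)) = 1/(-208 + 48*103*(74 - 103)) = 1/(-208 + 48*103*(-29)) = 1/(-208 - 143376) = 1/(-143584) = -1/143584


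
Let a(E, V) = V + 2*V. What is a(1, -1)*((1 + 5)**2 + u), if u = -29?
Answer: -21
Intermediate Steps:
a(E, V) = 3*V
a(1, -1)*((1 + 5)**2 + u) = (3*(-1))*((1 + 5)**2 - 29) = -3*(6**2 - 29) = -3*(36 - 29) = -3*7 = -21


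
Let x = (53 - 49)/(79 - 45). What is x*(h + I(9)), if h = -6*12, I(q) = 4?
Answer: -8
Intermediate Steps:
h = -72
x = 2/17 (x = 4/34 = 4*(1/34) = 2/17 ≈ 0.11765)
x*(h + I(9)) = 2*(-72 + 4)/17 = (2/17)*(-68) = -8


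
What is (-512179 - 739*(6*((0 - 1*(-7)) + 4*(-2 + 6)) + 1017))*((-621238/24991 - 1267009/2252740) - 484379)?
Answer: 9311202100109902533469/14074556335 ≈ 6.6156e+11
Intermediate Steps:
(-512179 - 739*(6*((0 - 1*(-7)) + 4*(-2 + 6)) + 1017))*((-621238/24991 - 1267009/2252740) - 484379) = (-512179 - 739*(6*((0 + 7) + 4*4) + 1017))*((-621238*1/24991 - 1267009*1/2252740) - 484379) = (-512179 - 739*(6*(7 + 16) + 1017))*((-621238/24991 - 1267009/2252740) - 484379) = (-512179 - 739*(6*23 + 1017))*(-1431151514039/56298225340 - 484379) = (-512179 - 739*(138 + 1017))*(-27271109243477899/56298225340) = (-512179 - 739*1155)*(-27271109243477899/56298225340) = (-512179 - 853545)*(-27271109243477899/56298225340) = -1365724*(-27271109243477899/56298225340) = 9311202100109902533469/14074556335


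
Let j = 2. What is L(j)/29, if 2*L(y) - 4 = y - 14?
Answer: -4/29 ≈ -0.13793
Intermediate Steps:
L(y) = -5 + y/2 (L(y) = 2 + (y - 14)/2 = 2 + (-14 + y)/2 = 2 + (-7 + y/2) = -5 + y/2)
L(j)/29 = (-5 + (½)*2)/29 = (-5 + 1)*(1/29) = -4*1/29 = -4/29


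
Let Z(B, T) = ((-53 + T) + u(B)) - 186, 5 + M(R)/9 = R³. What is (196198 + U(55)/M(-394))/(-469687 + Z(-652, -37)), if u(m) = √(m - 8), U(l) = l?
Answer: -50756241351214643309/121578994308980562129 - 216001010084686*I*√165/121578994308980562129 ≈ -0.41748 - 2.2821e-5*I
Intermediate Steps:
u(m) = √(-8 + m)
M(R) = -45 + 9*R³
Z(B, T) = -239 + T + √(-8 + B) (Z(B, T) = ((-53 + T) + √(-8 + B)) - 186 = (-53 + T + √(-8 + B)) - 186 = -239 + T + √(-8 + B))
(196198 + U(55)/M(-394))/(-469687 + Z(-652, -37)) = (196198 + 55/(-45 + 9*(-394)³))/(-469687 + (-239 - 37 + √(-8 - 652))) = (196198 + 55/(-45 + 9*(-61162984)))/(-469687 + (-239 - 37 + √(-660))) = (196198 + 55/(-45 - 550466856))/(-469687 + (-239 - 37 + 2*I*√165)) = (196198 + 55/(-550466901))/(-469687 + (-276 + 2*I*√165)) = (196198 + 55*(-1/550466901))/(-469963 + 2*I*√165) = (196198 - 55/550466901)/(-469963 + 2*I*√165) = 108000505042343/(550466901*(-469963 + 2*I*√165))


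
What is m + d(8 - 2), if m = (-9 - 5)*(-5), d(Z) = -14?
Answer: 56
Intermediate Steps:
m = 70 (m = -14*(-5) = 70)
m + d(8 - 2) = 70 - 14 = 56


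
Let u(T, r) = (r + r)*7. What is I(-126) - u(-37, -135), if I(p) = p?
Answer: 1764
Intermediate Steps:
u(T, r) = 14*r (u(T, r) = (2*r)*7 = 14*r)
I(-126) - u(-37, -135) = -126 - 14*(-135) = -126 - 1*(-1890) = -126 + 1890 = 1764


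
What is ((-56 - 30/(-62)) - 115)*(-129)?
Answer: 681894/31 ≈ 21997.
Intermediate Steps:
((-56 - 30/(-62)) - 115)*(-129) = ((-56 - 30*(-1/62)) - 115)*(-129) = ((-56 + 15/31) - 115)*(-129) = (-1721/31 - 115)*(-129) = -5286/31*(-129) = 681894/31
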